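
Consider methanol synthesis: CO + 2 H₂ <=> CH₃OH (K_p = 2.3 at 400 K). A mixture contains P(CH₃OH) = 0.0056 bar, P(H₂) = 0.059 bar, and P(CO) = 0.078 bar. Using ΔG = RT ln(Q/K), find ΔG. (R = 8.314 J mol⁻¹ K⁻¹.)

ΔG = 7.29 kJ/mol

Q_p = P(CH₃OH) / (P(CO)·P(H₂)²) = (0.0056) / ((0.078)·(0.059)²) = 20.6
ΔG = RT ln(Q_p/K_p) = (8.314 J mol⁻¹ K⁻¹)(400 K) × ln(20.6/2.3)
   = (3.326 kJ/mol)(2.192) = 7.29 kJ/mol
ΔG > 0, so the forward reaction is non-spontaneous (proceeds in reverse).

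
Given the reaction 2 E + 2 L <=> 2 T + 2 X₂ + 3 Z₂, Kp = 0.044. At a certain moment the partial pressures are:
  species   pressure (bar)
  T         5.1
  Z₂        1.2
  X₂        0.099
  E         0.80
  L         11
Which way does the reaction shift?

in the forward direction

Qp = P(T)²·P(X₂)²·P(Z₂)³ / (P(E)²·P(L)²) = (5.1)²·(0.099)²·(1.2)³ / ((0.80)²·(11)²) = 0.0057
Qp = 0.0057 < Kp = 0.044, so the forward reaction proceeds.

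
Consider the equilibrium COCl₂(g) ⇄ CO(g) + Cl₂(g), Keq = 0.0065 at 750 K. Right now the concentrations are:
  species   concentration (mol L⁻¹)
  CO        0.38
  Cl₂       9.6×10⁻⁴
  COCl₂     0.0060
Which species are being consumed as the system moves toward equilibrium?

Q = [CO]·[Cl₂] / [COCl₂] = (0.38)·(9.6×10⁻⁴) / (0.0060) = 0.061
Q = 0.061 > Keq = 0.0065: net reverse reaction.

CO, Cl₂ (products)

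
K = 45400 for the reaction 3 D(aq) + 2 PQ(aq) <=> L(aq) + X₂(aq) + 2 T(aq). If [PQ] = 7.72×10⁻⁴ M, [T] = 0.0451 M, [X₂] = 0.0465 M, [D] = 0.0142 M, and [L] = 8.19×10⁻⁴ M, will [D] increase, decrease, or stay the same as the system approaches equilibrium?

stay the same

Q = [L]·[X₂]·[T]² / ([D]³·[PQ]²) = (8.19×10⁻⁴)·(0.0465)·(0.0451)² / ((0.0142)³·(7.72×10⁻⁴)²) = 45400
Q = 45400 = K; the system is at equilibrium.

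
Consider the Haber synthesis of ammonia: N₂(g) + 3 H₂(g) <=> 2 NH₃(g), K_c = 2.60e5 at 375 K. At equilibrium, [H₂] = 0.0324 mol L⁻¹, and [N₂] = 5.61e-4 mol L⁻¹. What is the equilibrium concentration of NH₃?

[NH₃] = 0.0704 mol L⁻¹

At equilibrium, K_c = [NH₃]² / ([N₂]·[H₂]³) = 2.60e5.
([NH₃])² / ((5.61e-4)·(0.0324)³) = 2.60e5
[NH₃]² = 0.00496 ⇒ [NH₃] = 0.0704 mol L⁻¹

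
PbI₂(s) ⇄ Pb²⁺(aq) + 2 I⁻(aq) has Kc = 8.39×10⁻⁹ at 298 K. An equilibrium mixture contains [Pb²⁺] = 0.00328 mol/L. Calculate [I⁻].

[I⁻] = 0.00160 mol/L

(PbI₂ is a pure solid — omitted from Kc.)
At equilibrium, Kc = [Pb²⁺]·[I⁻]² = 8.39×10⁻⁹.
(0.00328)·([I⁻])² = 8.39×10⁻⁹
[I⁻]² = 2.56×10⁻⁶ ⇒ [I⁻] = 0.00160 mol/L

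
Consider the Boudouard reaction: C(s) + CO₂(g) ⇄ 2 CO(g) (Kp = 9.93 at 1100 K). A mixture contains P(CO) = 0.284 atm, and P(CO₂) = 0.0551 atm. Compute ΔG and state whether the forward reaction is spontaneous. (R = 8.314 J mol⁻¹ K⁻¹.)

ΔG = -17.5 kJ/mol; the forward reaction is spontaneous

(C is a pure solid — omitted from Qp.)
Qp = P(CO)² / P(CO₂) = (0.284)² / (0.0551) = 1.46
ΔG = RT ln(Qp/Kp) = (8.314 J mol⁻¹ K⁻¹)(1100 K) × ln(1.46/9.93)
   = (9.145 kJ/mol)(-1.917) = -17.5 kJ/mol
ΔG < 0, so the forward reaction is spontaneous (proceeds forward).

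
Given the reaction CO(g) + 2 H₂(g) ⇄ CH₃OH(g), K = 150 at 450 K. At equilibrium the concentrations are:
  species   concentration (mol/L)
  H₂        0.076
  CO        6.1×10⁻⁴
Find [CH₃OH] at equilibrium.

At equilibrium, K = [CH₃OH] / ([CO]·[H₂]²) = 150.
([CH₃OH]) / ((6.1×10⁻⁴)·(0.076)²) = 150
[CH₃OH] = 5.29×10⁻⁴ = 5.3×10⁻⁴ mol/L

[CH₃OH] = 5.3×10⁻⁴ mol/L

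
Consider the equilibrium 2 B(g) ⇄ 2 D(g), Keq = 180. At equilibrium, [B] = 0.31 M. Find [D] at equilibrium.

At equilibrium, Keq = [D]² / [B]² = 180.
([D])² / (0.31)² = 180
[D]² = 17.3 ⇒ [D] = 4.2 M

[D] = 4.2 M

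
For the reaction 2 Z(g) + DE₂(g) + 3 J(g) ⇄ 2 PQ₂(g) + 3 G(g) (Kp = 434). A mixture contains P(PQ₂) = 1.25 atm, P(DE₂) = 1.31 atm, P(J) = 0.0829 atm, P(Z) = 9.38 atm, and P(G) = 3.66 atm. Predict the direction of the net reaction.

in the reverse direction

Qp = P(PQ₂)²·P(G)³ / (P(Z)²·P(DE₂)·P(J)³) = (1.25)²·(3.66)³ / ((9.38)²·(1.31)·(0.0829)³) = 1170
Qp = 1170 > Kp = 434, so the reverse reaction proceeds.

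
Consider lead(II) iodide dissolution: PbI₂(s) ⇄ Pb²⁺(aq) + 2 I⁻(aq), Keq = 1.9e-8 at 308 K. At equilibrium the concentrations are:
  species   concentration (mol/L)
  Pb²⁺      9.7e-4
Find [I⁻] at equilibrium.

(PbI₂ is a pure solid — omitted from Keq.)
At equilibrium, Keq = [Pb²⁺]·[I⁻]² = 1.9e-8.
(9.7e-4)·([I⁻])² = 1.9e-8
[I⁻]² = 1.96e-5 ⇒ [I⁻] = 0.0044 mol/L

[I⁻] = 0.0044 mol/L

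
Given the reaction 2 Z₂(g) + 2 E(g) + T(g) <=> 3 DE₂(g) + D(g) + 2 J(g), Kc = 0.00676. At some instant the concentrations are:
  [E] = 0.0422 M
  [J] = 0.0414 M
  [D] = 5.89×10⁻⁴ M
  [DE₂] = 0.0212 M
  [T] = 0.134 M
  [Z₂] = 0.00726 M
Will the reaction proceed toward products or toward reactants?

toward products

Qc = [DE₂]³·[D]·[J]² / ([Z₂]²·[E]²·[T]) = (0.0212)³·(5.89×10⁻⁴)·(0.0414)² / ((0.00726)²·(0.0422)²·(0.134)) = 7.65×10⁻⁴
Qc = 7.65×10⁻⁴ < Kc = 0.00676, so the forward reaction proceeds.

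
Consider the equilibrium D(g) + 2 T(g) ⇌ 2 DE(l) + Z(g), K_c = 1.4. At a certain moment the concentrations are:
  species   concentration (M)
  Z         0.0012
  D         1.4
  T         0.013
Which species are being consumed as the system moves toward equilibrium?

DE, Z (products)

(DE is a pure liquid — omitted from Q_c.)
Q_c = [Z] / ([D]·[T]²) = (0.0012) / ((1.4)·(0.013)²) = 5.1
Q_c = 5.1 > K_c = 1.4: net reverse reaction.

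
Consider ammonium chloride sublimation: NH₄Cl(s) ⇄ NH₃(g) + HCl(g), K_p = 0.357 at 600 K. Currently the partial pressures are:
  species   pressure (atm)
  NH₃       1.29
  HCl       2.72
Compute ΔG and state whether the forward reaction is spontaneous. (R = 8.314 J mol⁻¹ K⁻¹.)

ΔG = 11.4 kJ/mol; the forward reaction is non-spontaneous

(NH₄Cl is a pure solid — omitted from Q_p.)
Q_p = P(NH₃)·P(HCl) = (1.29)·(2.72) = 3.51
ΔG = RT ln(Q_p/K_p) = (8.314 J mol⁻¹ K⁻¹)(600 K) × ln(3.51/0.357)
   = (4.988 kJ/mol)(2.286) = 11.4 kJ/mol
ΔG > 0, so the forward reaction is non-spontaneous (proceeds in reverse).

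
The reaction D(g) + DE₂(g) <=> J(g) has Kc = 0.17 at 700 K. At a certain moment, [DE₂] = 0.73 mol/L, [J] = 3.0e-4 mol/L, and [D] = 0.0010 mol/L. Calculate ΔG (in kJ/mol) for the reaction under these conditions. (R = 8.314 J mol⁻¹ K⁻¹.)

Qc = [J] / ([D]·[DE₂]) = (3.0e-4) / ((0.0010)·(0.73)) = 0.411
ΔG = RT ln(Qc/Kc) = (8.314 J mol⁻¹ K⁻¹)(700 K) × ln(0.411/0.17)
   = (5.820 kJ/mol)(0.8828) = 5.14 kJ/mol
ΔG > 0, so the forward reaction is non-spontaneous (proceeds in reverse).

ΔG = 5.14 kJ/mol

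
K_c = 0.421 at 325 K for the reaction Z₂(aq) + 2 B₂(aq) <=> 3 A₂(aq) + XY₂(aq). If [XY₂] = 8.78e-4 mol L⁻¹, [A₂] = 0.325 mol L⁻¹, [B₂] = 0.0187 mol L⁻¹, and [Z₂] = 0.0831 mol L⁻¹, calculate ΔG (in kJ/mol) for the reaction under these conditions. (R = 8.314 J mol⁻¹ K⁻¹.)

Q_c = [A₂]³·[XY₂] / ([Z₂]·[B₂]²) = (0.325)³·(8.78e-4) / ((0.0831)·(0.0187)²) = 1.04
ΔG = RT ln(Q_c/K_c) = (8.314 J mol⁻¹ K⁻¹)(325 K) × ln(1.04/0.421)
   = (2.702 kJ/mol)(0.9043) = 2.44 kJ/mol
ΔG > 0, so the forward reaction is non-spontaneous (proceeds in reverse).

ΔG = 2.44 kJ/mol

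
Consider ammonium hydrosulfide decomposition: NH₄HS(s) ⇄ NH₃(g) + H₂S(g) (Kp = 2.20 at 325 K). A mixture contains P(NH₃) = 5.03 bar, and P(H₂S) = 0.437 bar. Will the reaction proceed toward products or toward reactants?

(NH₄HS is a pure solid — omitted from Qp.)
Qp = P(NH₃)·P(H₂S) = (5.03)·(0.437) = 2.20
Qp = 2.20 = Kp, so the system is already at equilibrium.

neither direction; the system is at equilibrium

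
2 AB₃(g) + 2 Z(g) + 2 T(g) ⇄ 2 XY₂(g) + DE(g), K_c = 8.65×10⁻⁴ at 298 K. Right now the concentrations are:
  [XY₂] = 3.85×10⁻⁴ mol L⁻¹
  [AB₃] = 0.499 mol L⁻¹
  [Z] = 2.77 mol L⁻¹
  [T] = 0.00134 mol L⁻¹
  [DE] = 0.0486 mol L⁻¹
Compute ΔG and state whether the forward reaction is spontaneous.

ΔG = 2.20 kJ/mol; the forward reaction is non-spontaneous

Q_c = [XY₂]²·[DE] / ([AB₃]²·[Z]²·[T]²) = (3.85×10⁻⁴)²·(0.0486) / ((0.499)²·(2.77)²·(0.00134)²) = 0.00210
ΔG = RT ln(Q_c/K_c) = (8.314 J mol⁻¹ K⁻¹)(298 K) × ln(0.00210/8.65×10⁻⁴)
   = (2.478 kJ/mol)(0.8870) = 2.20 kJ/mol
ΔG > 0, so the forward reaction is non-spontaneous (proceeds in reverse).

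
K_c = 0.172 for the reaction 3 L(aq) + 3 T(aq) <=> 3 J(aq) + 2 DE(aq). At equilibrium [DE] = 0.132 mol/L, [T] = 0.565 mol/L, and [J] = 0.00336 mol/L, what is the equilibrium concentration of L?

At equilibrium, K_c = [J]³·[DE]² / ([L]³·[T]³) = 0.172.
(0.00336)³·(0.132)² / (([L])³·(0.565)³) = 0.172
[L]³ = 2.13×10⁻⁸ ⇒ [L] = 0.00277 mol/L

[L] = 0.00277 mol/L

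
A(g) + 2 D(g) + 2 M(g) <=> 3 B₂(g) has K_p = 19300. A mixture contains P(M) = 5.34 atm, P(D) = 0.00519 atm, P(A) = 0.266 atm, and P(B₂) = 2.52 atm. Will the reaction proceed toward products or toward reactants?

reverse (toward reactants)

Q_p = P(B₂)³ / (P(A)·P(D)²·P(M)²) = (2.52)³ / ((0.266)·(0.00519)²·(5.34)²) = 78300
Q_p = 78300 > K_p = 19300, so the reverse reaction proceeds.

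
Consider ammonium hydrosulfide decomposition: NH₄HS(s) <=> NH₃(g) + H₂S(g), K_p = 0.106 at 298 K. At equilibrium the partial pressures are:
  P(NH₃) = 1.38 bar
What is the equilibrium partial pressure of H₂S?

(NH₄HS is a pure solid — omitted from K_p.)
At equilibrium, K_p = P(NH₃)·P(H₂S) = 0.106.
(1.38)·(P(H₂S)) = 0.106
P(H₂S) = 0.0768 bar

P(H₂S) = 0.0768 bar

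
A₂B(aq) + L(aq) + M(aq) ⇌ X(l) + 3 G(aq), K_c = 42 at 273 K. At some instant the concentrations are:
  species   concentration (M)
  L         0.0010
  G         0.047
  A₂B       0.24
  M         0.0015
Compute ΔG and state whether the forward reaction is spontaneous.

ΔG = 4.37 kJ/mol; the forward reaction is non-spontaneous

(X is a pure liquid — omitted from Q_c.)
Q_c = [G]³ / ([A₂B]·[L]·[M]) = (0.047)³ / ((0.24)·(0.0010)·(0.0015)) = 288
ΔG = RT ln(Q_c/K_c) = (8.314 J mol⁻¹ K⁻¹)(273 K) × ln(288/42)
   = (2.270 kJ/mol)(1.925) = 4.37 kJ/mol
ΔG > 0, so the forward reaction is non-spontaneous (proceeds in reverse).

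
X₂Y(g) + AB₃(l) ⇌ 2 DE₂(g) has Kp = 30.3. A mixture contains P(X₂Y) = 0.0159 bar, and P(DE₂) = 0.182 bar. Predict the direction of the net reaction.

(AB₃ is a pure liquid — omitted from Qp.)
Qp = P(DE₂)² / P(X₂Y) = (0.182)² / (0.0159) = 2.08
Qp = 2.08 < Kp = 30.3, so the forward reaction proceeds.

to the right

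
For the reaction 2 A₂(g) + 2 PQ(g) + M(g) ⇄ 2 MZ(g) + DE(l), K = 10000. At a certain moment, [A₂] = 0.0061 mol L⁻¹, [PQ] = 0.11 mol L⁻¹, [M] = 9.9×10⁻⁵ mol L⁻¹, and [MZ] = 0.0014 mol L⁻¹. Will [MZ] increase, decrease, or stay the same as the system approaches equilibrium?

(DE is a pure liquid — omitted from Q.)
Q = [MZ]² / ([A₂]²·[PQ]²·[M]) = (0.0014)² / ((0.0061)²·(0.11)²·(9.9×10⁻⁵)) = 44000
Q = 44000 > K = 10000: net reverse reaction.
MZ is a product, so it decreases.

decrease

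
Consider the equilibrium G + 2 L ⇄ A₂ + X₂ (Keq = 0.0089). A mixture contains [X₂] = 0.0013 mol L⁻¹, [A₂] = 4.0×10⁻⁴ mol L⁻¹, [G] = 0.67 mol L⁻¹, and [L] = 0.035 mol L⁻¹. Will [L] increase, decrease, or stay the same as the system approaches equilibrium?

decrease

Q = [A₂]·[X₂] / ([G]·[L]²) = (4.0×10⁻⁴)·(0.0013) / ((0.67)·(0.035)²) = 6.3×10⁻⁴
Q = 6.3×10⁻⁴ < Keq = 0.0089: net forward reaction.
L is a reactant, so it decreases.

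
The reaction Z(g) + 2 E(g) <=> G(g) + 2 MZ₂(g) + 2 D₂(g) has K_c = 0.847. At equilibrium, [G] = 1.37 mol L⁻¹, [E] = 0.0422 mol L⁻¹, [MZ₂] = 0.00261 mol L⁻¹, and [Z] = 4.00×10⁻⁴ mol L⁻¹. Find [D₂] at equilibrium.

[D₂] = 0.254 mol L⁻¹

At equilibrium, K_c = [G]·[MZ₂]²·[D₂]² / ([Z]·[E]²) = 0.847.
(1.37)·(0.00261)²·([D₂])² / ((4.00×10⁻⁴)·(0.0422)²) = 0.847
[D₂]² = 0.0646 ⇒ [D₂] = 0.254 mol L⁻¹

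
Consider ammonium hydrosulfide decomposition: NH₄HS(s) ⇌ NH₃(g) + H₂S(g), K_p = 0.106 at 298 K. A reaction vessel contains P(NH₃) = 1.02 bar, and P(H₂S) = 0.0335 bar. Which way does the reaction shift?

toward products

(NH₄HS is a pure solid — omitted from Q_p.)
Q_p = P(NH₃)·P(H₂S) = (1.02)·(0.0335) = 0.0342
Q_p = 0.0342 < K_p = 0.106, so the forward reaction proceeds.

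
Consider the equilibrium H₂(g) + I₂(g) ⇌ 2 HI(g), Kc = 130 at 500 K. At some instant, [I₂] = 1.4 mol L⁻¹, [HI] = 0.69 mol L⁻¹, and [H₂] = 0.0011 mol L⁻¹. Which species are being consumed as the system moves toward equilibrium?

HI (products)

Qc = [HI]² / ([H₂]·[I₂]) = (0.69)² / ((0.0011)·(1.4)) = 310
Qc = 310 > Kc = 130: net reverse reaction.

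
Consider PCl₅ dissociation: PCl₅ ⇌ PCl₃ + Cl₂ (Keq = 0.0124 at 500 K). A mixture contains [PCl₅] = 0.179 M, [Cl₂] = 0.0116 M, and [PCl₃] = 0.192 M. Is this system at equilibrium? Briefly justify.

yes, at equilibrium

Q = [PCl₃]·[Cl₂] / [PCl₅] = (0.192)·(0.0116) / (0.179) = 0.0124
Q = 0.0124 = Keq; the system is at equilibrium.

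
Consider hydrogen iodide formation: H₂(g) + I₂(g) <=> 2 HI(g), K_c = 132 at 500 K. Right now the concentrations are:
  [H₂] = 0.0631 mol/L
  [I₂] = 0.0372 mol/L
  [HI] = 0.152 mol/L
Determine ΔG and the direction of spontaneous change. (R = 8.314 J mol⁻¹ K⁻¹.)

ΔG = -10.8 kJ/mol; the forward reaction is spontaneous

Q_c = [HI]² / ([H₂]·[I₂]) = (0.152)² / ((0.0631)·(0.0372)) = 9.84
ΔG = RT ln(Q_c/K_c) = (8.314 J mol⁻¹ K⁻¹)(500 K) × ln(9.84/132)
   = (4.157 kJ/mol)(-2.596) = -10.8 kJ/mol
ΔG < 0, so the forward reaction is spontaneous (proceeds forward).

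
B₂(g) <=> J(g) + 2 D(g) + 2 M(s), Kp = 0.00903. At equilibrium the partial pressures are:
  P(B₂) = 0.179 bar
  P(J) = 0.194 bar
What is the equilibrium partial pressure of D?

(M is a pure solid — omitted from Kp.)
At equilibrium, Kp = P(J)·P(D)² / P(B₂) = 0.00903.
(0.194)·(P(D))² / (0.179) = 0.00903
P(D)² = 0.00833 ⇒ P(D) = 0.0913 bar

P(D) = 0.0913 bar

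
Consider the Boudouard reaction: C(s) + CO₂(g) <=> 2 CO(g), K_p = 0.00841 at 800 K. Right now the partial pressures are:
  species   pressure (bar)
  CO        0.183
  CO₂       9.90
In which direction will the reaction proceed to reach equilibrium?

(C is a pure solid — omitted from Q_p.)
Q_p = P(CO)² / P(CO₂) = (0.183)² / (9.90) = 0.00338
Q_p = 0.00338 < K_p = 0.00841, so the forward reaction proceeds.

in the forward direction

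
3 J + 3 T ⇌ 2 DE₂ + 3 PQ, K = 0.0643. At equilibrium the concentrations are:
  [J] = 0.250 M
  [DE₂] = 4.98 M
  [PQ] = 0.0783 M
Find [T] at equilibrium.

At equilibrium, K = [DE₂]²·[PQ]³ / ([J]³·[T]³) = 0.0643.
(4.98)²·(0.0783)³ / ((0.250)³·([T])³) = 0.0643
[T]³ = 11.8 ⇒ [T] = 2.28 M

[T] = 2.28 M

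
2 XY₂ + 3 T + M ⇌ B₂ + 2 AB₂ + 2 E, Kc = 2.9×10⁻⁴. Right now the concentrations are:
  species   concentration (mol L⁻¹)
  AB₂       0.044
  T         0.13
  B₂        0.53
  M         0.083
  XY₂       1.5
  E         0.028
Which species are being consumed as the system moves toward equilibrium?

Qc = [B₂]·[AB₂]²·[E]² / ([XY₂]²·[T]³·[M]) = (0.53)·(0.044)²·(0.028)² / ((1.5)²·(0.13)³·(0.083)) = 0.0020
Qc = 0.0020 > Kc = 2.9×10⁻⁴: net reverse reaction.

B₂, AB₂, E (products)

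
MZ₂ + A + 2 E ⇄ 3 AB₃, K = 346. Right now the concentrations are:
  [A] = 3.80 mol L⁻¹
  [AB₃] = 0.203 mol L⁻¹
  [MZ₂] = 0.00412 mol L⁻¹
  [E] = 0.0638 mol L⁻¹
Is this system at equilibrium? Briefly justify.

no; Q < K, reaction proceeds forward

Q = [AB₃]³ / ([MZ₂]·[A]·[E]²) = (0.203)³ / ((0.00412)·(3.80)·(0.0638)²) = 131
Q = 131 < K = 346: net forward reaction.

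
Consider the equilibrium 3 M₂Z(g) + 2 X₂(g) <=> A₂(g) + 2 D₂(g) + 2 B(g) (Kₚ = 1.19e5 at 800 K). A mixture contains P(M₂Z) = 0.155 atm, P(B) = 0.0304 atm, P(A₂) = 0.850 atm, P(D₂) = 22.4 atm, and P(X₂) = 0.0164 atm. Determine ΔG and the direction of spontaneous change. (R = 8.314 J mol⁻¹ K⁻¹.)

ΔG = 7.96 kJ/mol; the forward reaction is non-spontaneous

Qₚ = P(A₂)·P(D₂)²·P(B)² / (P(M₂Z)³·P(X₂)²) = (0.850)·(22.4)²·(0.0304)² / ((0.155)³·(0.0164)²) = 3.94e5
ΔG = RT ln(Qₚ/Kₚ) = (8.314 J mol⁻¹ K⁻¹)(800 K) × ln(3.94e5/1.19e5)
   = (6.651 kJ/mol)(1.197) = 7.96 kJ/mol
ΔG > 0, so the forward reaction is non-spontaneous (proceeds in reverse).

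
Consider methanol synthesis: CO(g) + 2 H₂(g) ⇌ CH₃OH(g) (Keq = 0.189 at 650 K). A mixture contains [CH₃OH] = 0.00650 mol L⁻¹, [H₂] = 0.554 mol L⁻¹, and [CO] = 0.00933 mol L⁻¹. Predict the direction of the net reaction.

reverse (toward reactants)

Q = [CH₃OH] / ([CO]·[H₂]²) = (0.00650) / ((0.00933)·(0.554)²) = 2.27
Q = 2.27 > Keq = 0.189, so the reverse reaction proceeds.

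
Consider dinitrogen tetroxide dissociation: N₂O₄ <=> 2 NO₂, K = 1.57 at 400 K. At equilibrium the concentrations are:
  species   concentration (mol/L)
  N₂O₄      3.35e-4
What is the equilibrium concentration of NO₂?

At equilibrium, K = [NO₂]² / [N₂O₄] = 1.57.
([NO₂])² / (3.35e-4) = 1.57
[NO₂]² = 5.26e-4 ⇒ [NO₂] = 0.0229 mol/L

[NO₂] = 0.0229 mol/L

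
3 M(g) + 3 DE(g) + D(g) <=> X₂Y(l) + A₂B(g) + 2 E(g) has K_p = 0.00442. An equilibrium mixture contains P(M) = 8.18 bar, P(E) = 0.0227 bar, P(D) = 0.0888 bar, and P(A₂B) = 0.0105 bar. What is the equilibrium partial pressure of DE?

P(DE) = 0.0293 bar

(X₂Y is a pure liquid — omitted from K_p.)
At equilibrium, K_p = P(A₂B)·P(E)² / (P(M)³·P(DE)³·P(D)) = 0.00442.
(0.0105)·(0.0227)² / ((8.18)³·(P(DE))³·(0.0888)) = 0.00442
P(DE)³ = 2.52×10⁻⁵ ⇒ P(DE) = 0.0293 bar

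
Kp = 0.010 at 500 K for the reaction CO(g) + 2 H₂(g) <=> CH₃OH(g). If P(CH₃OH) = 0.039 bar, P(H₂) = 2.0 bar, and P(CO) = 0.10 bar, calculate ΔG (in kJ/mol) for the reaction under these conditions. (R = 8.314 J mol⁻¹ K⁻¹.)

ΔG = 9.47 kJ/mol

Qp = P(CH₃OH) / (P(CO)·P(H₂)²) = (0.039) / ((0.10)·(2.0)²) = 0.0975
ΔG = RT ln(Qp/Kp) = (8.314 J mol⁻¹ K⁻¹)(500 K) × ln(0.0975/0.010)
   = (4.157 kJ/mol)(2.277) = 9.47 kJ/mol
ΔG > 0, so the forward reaction is non-spontaneous (proceeds in reverse).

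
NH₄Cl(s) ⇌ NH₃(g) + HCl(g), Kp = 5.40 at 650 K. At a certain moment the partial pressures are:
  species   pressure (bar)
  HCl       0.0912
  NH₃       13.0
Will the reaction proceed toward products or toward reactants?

forward (toward products)

(NH₄Cl is a pure solid — omitted from Qp.)
Qp = P(NH₃)·P(HCl) = (13.0)·(0.0912) = 1.19
Qp = 1.19 < Kp = 5.40, so the forward reaction proceeds.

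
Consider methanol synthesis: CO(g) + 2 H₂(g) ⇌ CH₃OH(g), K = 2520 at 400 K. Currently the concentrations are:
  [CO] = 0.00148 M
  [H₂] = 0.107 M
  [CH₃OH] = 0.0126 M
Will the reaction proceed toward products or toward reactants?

forward (toward products)

Q = [CH₃OH] / ([CO]·[H₂]²) = (0.0126) / ((0.00148)·(0.107)²) = 744
Q = 744 < K = 2520, so the forward reaction proceeds.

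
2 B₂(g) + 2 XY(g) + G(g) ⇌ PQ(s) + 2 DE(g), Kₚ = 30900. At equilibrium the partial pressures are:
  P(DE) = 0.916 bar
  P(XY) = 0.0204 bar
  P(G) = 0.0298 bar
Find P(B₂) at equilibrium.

(PQ is a pure solid — omitted from Kₚ.)
At equilibrium, Kₚ = P(DE)² / (P(B₂)²·P(XY)²·P(G)) = 30900.
(0.916)² / ((P(B₂))²·(0.0204)²·(0.0298)) = 30900
P(B₂)² = 2.19 ⇒ P(B₂) = 1.48 bar

P(B₂) = 1.48 bar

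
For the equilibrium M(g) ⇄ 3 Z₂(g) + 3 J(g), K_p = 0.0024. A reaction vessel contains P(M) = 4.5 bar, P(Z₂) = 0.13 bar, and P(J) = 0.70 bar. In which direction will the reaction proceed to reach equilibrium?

in the forward direction

Q_p = P(Z₂)³·P(J)³ / P(M) = (0.13)³·(0.70)³ / (4.5) = 1.7e-4
Q_p = 1.7e-4 < K_p = 0.0024, so the forward reaction proceeds.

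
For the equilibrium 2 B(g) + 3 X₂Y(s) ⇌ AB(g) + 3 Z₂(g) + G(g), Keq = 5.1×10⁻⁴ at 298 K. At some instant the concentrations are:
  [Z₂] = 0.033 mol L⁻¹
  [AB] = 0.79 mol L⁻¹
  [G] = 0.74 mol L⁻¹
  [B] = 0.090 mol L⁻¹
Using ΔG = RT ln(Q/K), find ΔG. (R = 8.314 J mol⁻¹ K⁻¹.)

ΔG = 4.03 kJ/mol

(X₂Y is a pure solid — omitted from Q.)
Q = [AB]·[Z₂]³·[G] / [B]² = (0.79)·(0.033)³·(0.74) / (0.090)² = 0.00259
ΔG = RT ln(Q/Keq) = (8.314 J mol⁻¹ K⁻¹)(298 K) × ln(0.00259/5.1×10⁻⁴)
   = (2.478 kJ/mol)(1.625) = 4.03 kJ/mol
ΔG > 0, so the forward reaction is non-spontaneous (proceeds in reverse).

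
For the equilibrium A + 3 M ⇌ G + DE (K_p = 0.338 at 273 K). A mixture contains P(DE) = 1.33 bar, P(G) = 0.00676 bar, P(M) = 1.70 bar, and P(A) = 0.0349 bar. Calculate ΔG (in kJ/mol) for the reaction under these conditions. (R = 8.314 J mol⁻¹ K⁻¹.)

Q_p = P(G)·P(DE) / (P(A)·P(M)³) = (0.00676)·(1.33) / ((0.0349)·(1.70)³) = 0.0524
ΔG = RT ln(Q_p/K_p) = (8.314 J mol⁻¹ K⁻¹)(273 K) × ln(0.0524/0.338)
   = (2.270 kJ/mol)(-1.864) = -4.23 kJ/mol
ΔG < 0, so the forward reaction is spontaneous (proceeds forward).

ΔG = -4.23 kJ/mol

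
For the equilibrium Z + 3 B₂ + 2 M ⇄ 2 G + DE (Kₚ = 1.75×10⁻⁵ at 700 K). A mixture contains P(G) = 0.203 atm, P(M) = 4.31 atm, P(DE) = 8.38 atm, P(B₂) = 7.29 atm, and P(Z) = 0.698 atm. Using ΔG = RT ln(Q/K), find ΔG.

ΔG = 7.96 kJ/mol

Qₚ = P(G)²·P(DE) / (P(Z)·P(B₂)³·P(M)²) = (0.203)²·(8.38) / ((0.698)·(7.29)³·(4.31)²) = 6.87×10⁻⁵
ΔG = RT ln(Qₚ/Kₚ) = (8.314 J mol⁻¹ K⁻¹)(700 K) × ln(6.87×10⁻⁵/1.75×10⁻⁵)
   = (5.820 kJ/mol)(1.368) = 7.96 kJ/mol
ΔG > 0, so the forward reaction is non-spontaneous (proceeds in reverse).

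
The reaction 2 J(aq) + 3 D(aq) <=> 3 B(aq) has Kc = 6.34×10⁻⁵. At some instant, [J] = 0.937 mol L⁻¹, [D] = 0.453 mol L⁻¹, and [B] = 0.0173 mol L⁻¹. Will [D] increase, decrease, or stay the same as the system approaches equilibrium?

Qc = [B]³ / ([J]²·[D]³) = (0.0173)³ / ((0.937)²·(0.453)³) = 6.34×10⁻⁵
Qc = 6.34×10⁻⁵ = Kc; the system is at equilibrium.

stay the same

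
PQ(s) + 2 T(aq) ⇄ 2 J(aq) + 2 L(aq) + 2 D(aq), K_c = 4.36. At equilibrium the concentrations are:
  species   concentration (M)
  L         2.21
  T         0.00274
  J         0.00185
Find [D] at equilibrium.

[D] = 1.40 M

(PQ is a pure solid — omitted from K_c.)
At equilibrium, K_c = [J]²·[L]²·[D]² / [T]² = 4.36.
(0.00185)²·(2.21)²·([D])² / (0.00274)² = 4.36
[D]² = 1.96 ⇒ [D] = 1.40 M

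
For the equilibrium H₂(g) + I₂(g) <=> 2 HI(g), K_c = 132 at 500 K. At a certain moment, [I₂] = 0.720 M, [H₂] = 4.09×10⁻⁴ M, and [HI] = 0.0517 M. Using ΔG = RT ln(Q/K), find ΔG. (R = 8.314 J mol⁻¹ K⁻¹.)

ΔG = -11.1 kJ/mol

Q_c = [HI]² / ([H₂]·[I₂]) = (0.0517)² / ((4.09×10⁻⁴)·(0.720)) = 9.08
ΔG = RT ln(Q_c/K_c) = (8.314 J mol⁻¹ K⁻¹)(500 K) × ln(9.08/132)
   = (4.157 kJ/mol)(-2.677) = -11.1 kJ/mol
ΔG < 0, so the forward reaction is spontaneous (proceeds forward).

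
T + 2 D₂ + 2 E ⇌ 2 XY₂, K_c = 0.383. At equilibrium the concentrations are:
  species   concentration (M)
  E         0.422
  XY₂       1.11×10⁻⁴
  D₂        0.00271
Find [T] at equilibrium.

At equilibrium, K_c = [XY₂]² / ([T]·[D₂]²·[E]²) = 0.383.
(1.11×10⁻⁴)² / (([T])·(0.00271)²·(0.422)²) = 0.383
[T] = 0.0246 M

[T] = 0.0246 M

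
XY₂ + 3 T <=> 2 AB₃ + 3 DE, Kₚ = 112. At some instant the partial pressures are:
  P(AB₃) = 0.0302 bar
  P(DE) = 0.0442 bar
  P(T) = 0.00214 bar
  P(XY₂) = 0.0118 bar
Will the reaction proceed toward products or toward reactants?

Qₚ = P(AB₃)²·P(DE)³ / (P(XY₂)·P(T)³) = (0.0302)²·(0.0442)³ / ((0.0118)·(0.00214)³) = 681
Qₚ = 681 > Kₚ = 112, so the reverse reaction proceeds.

to the left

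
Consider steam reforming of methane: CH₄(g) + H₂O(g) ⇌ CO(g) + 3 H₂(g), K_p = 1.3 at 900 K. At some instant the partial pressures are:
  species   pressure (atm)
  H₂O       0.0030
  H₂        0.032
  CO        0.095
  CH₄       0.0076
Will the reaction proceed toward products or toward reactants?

Q_p = P(CO)·P(H₂)³ / (P(CH₄)·P(H₂O)) = (0.095)·(0.032)³ / ((0.0076)·(0.0030)) = 0.14
Q_p = 0.14 < K_p = 1.3, so the forward reaction proceeds.

to the right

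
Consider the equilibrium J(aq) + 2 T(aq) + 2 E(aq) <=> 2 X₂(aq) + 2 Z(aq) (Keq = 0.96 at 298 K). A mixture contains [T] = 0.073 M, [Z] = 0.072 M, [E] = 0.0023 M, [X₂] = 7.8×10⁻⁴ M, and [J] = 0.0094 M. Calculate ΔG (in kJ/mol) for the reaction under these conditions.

Q = [X₂]²·[Z]² / ([J]·[T]²·[E]²) = (7.8×10⁻⁴)²·(0.072)² / ((0.0094)·(0.073)²·(0.0023)²) = 11.9
ΔG = RT ln(Q/Keq) = (8.314 J mol⁻¹ K⁻¹)(298 K) × ln(11.9/0.96)
   = (2.478 kJ/mol)(2.517) = 6.24 kJ/mol
ΔG > 0, so the forward reaction is non-spontaneous (proceeds in reverse).

ΔG = 6.24 kJ/mol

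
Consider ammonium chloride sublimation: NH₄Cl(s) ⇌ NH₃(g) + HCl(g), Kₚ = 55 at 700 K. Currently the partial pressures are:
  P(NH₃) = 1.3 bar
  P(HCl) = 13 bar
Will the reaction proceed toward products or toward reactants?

forward (toward products)

(NH₄Cl is a pure solid — omitted from Qₚ.)
Qₚ = P(NH₃)·P(HCl) = (1.3)·(13) = 17
Qₚ = 17 < Kₚ = 55, so the forward reaction proceeds.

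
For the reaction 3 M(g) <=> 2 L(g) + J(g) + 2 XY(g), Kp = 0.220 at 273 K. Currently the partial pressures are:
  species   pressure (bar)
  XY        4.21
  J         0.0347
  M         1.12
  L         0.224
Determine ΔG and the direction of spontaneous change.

Qp = P(L)²·P(J)·P(XY)² / P(M)³ = (0.224)²·(0.0347)·(4.21)² / (1.12)³ = 0.0220
ΔG = RT ln(Qp/Kp) = (8.314 J mol⁻¹ K⁻¹)(273 K) × ln(0.0220/0.220)
   = (2.270 kJ/mol)(-2.303) = -5.23 kJ/mol
ΔG < 0, so the forward reaction is spontaneous (proceeds forward).

ΔG = -5.23 kJ/mol; the forward reaction is spontaneous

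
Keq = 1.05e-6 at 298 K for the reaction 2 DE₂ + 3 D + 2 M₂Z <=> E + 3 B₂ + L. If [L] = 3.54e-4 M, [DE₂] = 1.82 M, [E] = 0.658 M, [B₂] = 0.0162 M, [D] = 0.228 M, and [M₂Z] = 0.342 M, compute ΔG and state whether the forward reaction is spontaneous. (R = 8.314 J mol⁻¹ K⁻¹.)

Q = [E]·[B₂]³·[L] / ([DE₂]²·[D]³·[M₂Z]²) = (0.658)·(0.0162)³·(3.54e-4) / ((1.82)²·(0.228)³·(0.342)²) = 2.16e-7
ΔG = RT ln(Q/Keq) = (8.314 J mol⁻¹ K⁻¹)(298 K) × ln(2.16e-7/1.05e-6)
   = (2.478 kJ/mol)(-1.581) = -3.92 kJ/mol
ΔG < 0, so the forward reaction is spontaneous (proceeds forward).

ΔG = -3.92 kJ/mol; the forward reaction is spontaneous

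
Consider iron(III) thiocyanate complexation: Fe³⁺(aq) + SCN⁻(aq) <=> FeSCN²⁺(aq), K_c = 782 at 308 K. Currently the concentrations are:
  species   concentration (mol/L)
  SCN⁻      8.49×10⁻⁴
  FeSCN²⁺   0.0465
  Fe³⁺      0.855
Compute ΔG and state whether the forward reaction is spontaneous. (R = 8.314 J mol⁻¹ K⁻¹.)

Q_c = [FeSCN²⁺] / ([Fe³⁺]·[SCN⁻]) = (0.0465) / ((0.855)·(8.49×10⁻⁴)) = 64.1
ΔG = RT ln(Q_c/K_c) = (8.314 J mol⁻¹ K⁻¹)(308 K) × ln(64.1/782)
   = (2.561 kJ/mol)(-2.501) = -6.41 kJ/mol
ΔG < 0, so the forward reaction is spontaneous (proceeds forward).

ΔG = -6.41 kJ/mol; the forward reaction is spontaneous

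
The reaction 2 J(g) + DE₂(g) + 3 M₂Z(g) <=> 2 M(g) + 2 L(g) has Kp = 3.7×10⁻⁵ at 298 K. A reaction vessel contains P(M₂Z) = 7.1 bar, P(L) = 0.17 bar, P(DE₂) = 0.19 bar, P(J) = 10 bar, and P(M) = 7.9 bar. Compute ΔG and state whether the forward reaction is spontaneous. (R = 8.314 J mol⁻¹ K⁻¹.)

Qp = P(M)²·P(L)² / (P(J)²·P(DE₂)·P(M₂Z)³) = (7.9)²·(0.17)² / ((10)²·(0.19)·(7.1)³) = 2.65×10⁻⁴
ΔG = RT ln(Qp/Kp) = (8.314 J mol⁻¹ K⁻¹)(298 K) × ln(2.65×10⁻⁴/3.7×10⁻⁵)
   = (2.478 kJ/mol)(1.969) = 4.88 kJ/mol
ΔG > 0, so the forward reaction is non-spontaneous (proceeds in reverse).

ΔG = 4.88 kJ/mol; the forward reaction is non-spontaneous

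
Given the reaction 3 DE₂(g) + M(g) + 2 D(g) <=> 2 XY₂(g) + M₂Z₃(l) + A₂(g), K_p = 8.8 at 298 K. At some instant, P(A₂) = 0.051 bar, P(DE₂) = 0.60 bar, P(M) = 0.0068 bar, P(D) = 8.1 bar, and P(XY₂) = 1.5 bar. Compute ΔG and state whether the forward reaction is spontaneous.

(M₂Z₃ is a pure liquid — omitted from Q_p.)
Q_p = P(XY₂)²·P(A₂) / (P(DE₂)³·P(M)·P(D)²) = (1.5)²·(0.051) / ((0.60)³·(0.0068)·(8.1)²) = 1.19
ΔG = RT ln(Q_p/K_p) = (8.314 J mol⁻¹ K⁻¹)(298 K) × ln(1.19/8.8)
   = (2.478 kJ/mol)(-2.001) = -4.96 kJ/mol
ΔG < 0, so the forward reaction is spontaneous (proceeds forward).

ΔG = -4.96 kJ/mol; the forward reaction is spontaneous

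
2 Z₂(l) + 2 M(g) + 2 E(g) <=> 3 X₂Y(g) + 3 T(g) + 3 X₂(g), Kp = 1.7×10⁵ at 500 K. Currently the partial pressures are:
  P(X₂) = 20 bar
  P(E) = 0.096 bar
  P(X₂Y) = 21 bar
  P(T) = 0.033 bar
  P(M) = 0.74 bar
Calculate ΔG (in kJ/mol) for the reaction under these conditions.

(Z₂ is a pure liquid — omitted from Qp.)
Qp = P(X₂Y)³·P(T)³·P(X₂)³ / (P(M)²·P(E)²) = (21)³·(0.033)³·(20)³ / ((0.74)²·(0.096)²) = 5.28×10⁵
ΔG = RT ln(Qp/Kp) = (8.314 J mol⁻¹ K⁻¹)(500 K) × ln(5.28×10⁵/1.7×10⁵)
   = (4.157 kJ/mol)(1.133) = 4.71 kJ/mol
ΔG > 0, so the forward reaction is non-spontaneous (proceeds in reverse).

ΔG = 4.71 kJ/mol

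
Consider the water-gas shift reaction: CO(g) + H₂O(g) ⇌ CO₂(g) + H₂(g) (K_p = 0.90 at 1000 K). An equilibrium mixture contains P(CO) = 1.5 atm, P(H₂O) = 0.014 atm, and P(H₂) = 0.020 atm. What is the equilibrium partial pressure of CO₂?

P(CO₂) = 0.94 atm

At equilibrium, K_p = P(CO₂)·P(H₂) / (P(CO)·P(H₂O)) = 0.90.
(P(CO₂))·(0.020) / ((1.5)·(0.014)) = 0.90
P(CO₂) = 0.945 = 0.94 atm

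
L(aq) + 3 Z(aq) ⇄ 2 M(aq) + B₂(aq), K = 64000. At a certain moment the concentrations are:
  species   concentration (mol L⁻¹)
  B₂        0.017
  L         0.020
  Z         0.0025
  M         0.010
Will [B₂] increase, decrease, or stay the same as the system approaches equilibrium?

increase

Q = [M]²·[B₂] / ([L]·[Z]³) = (0.010)²·(0.017) / ((0.020)·(0.0025)³) = 5400
Q = 5400 < K = 64000: net forward reaction.
B₂ is a product, so it increases.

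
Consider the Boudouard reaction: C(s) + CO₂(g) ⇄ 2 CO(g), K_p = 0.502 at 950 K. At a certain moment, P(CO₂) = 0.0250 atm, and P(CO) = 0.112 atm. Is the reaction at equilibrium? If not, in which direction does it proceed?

neither direction; the system is at equilibrium

(C is a pure solid — omitted from Q_p.)
Q_p = P(CO)² / P(CO₂) = (0.112)² / (0.0250) = 0.502
Q_p = 0.502 = K_p, so the system is already at equilibrium.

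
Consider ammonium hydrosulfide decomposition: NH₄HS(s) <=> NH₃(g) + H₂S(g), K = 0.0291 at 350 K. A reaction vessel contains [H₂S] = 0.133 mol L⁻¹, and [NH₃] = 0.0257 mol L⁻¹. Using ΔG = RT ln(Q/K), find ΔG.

(NH₄HS is a pure solid — omitted from Q.)
Q = [NH₃]·[H₂S] = (0.0257)·(0.133) = 0.00342
ΔG = RT ln(Q/K) = (8.314 J mol⁻¹ K⁻¹)(350 K) × ln(0.00342/0.0291)
   = (2.910 kJ/mol)(-2.141) = -6.23 kJ/mol
ΔG < 0, so the forward reaction is spontaneous (proceeds forward).

ΔG = -6.23 kJ/mol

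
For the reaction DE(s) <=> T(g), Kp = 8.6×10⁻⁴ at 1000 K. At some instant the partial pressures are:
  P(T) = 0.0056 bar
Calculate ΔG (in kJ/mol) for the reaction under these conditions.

(DE is a pure solid — omitted from Qp.)
Qp = P(T) = 0.00560
ΔG = RT ln(Qp/Kp) = (8.314 J mol⁻¹ K⁻¹)(1000 K) × ln(0.00560/8.6×10⁻⁴)
   = (8.314 kJ/mol)(1.874) = 15.6 kJ/mol
ΔG > 0, so the forward reaction is non-spontaneous (proceeds in reverse).

ΔG = 15.6 kJ/mol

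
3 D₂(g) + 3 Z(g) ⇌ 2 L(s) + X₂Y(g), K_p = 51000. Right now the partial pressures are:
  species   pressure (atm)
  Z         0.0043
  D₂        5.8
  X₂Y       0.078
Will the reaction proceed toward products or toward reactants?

to the right

(L is a pure solid — omitted from Q_p.)
Q_p = P(X₂Y) / (P(D₂)³·P(Z)³) = (0.078) / ((5.8)³·(0.0043)³) = 5000
Q_p = 5000 < K_p = 51000, so the forward reaction proceeds.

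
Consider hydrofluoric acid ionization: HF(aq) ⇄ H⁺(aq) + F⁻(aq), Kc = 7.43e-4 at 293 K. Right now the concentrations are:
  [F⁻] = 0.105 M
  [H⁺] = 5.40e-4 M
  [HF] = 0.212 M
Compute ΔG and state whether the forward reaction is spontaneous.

ΔG = -2.49 kJ/mol; the forward reaction is spontaneous

Qc = [H⁺]·[F⁻] / [HF] = (5.40e-4)·(0.105) / (0.212) = 2.67e-4
ΔG = RT ln(Qc/Kc) = (8.314 J mol⁻¹ K⁻¹)(293 K) × ln(2.67e-4/7.43e-4)
   = (2.436 kJ/mol)(-1.023) = -2.49 kJ/mol
ΔG < 0, so the forward reaction is spontaneous (proceeds forward).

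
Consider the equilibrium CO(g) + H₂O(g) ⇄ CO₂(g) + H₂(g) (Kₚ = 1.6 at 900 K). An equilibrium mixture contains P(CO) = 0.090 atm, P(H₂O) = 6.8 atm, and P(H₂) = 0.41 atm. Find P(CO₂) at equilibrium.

P(CO₂) = 2.4 atm

At equilibrium, Kₚ = P(CO₂)·P(H₂) / (P(CO)·P(H₂O)) = 1.6.
(P(CO₂))·(0.41) / ((0.090)·(6.8)) = 1.6
P(CO₂) = 2.39 = 2.4 atm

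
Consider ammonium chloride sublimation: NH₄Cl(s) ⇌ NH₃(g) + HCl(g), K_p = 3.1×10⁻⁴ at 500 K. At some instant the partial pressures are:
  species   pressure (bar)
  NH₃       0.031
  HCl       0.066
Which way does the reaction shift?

to the left

(NH₄Cl is a pure solid — omitted from Q_p.)
Q_p = P(NH₃)·P(HCl) = (0.031)·(0.066) = 0.0020
Q_p = 0.0020 > K_p = 3.1×10⁻⁴, so the reverse reaction proceeds.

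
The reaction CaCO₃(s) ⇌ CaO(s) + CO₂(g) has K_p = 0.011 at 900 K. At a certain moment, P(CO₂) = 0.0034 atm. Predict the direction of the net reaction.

in the forward direction

(CaCO₃, CaO are pure solids — omitted from Q_p.)
Q_p = P(CO₂) = 0.0034
Q_p = 0.0034 < K_p = 0.011, so the forward reaction proceeds.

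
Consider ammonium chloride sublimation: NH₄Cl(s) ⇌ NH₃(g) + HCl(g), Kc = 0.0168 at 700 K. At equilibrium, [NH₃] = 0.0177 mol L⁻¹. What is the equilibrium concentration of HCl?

(NH₄Cl is a pure solid — omitted from Kc.)
At equilibrium, Kc = [NH₃]·[HCl] = 0.0168.
(0.0177)·([HCl]) = 0.0168
[HCl] = 0.949 mol L⁻¹

[HCl] = 0.949 mol L⁻¹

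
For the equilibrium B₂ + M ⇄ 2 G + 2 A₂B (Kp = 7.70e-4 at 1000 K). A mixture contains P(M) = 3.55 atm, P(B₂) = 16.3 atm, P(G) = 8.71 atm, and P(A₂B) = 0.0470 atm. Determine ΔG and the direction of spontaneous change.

ΔG = 11.0 kJ/mol; the forward reaction is non-spontaneous

Qp = P(G)²·P(A₂B)² / (P(B₂)·P(M)) = (8.71)²·(0.0470)² / ((16.3)·(3.55)) = 0.00290
ΔG = RT ln(Qp/Kp) = (8.314 J mol⁻¹ K⁻¹)(1000 K) × ln(0.00290/7.70e-4)
   = (8.314 kJ/mol)(1.326) = 11.0 kJ/mol
ΔG > 0, so the forward reaction is non-spontaneous (proceeds in reverse).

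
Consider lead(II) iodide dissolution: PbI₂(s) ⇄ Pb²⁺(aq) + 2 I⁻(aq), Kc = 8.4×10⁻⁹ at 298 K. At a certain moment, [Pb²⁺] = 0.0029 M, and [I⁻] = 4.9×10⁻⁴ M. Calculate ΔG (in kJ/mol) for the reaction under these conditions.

ΔG = -6.17 kJ/mol

(PbI₂ is a pure solid — omitted from Qc.)
Qc = [Pb²⁺]·[I⁻]² = (0.0029)·(4.9×10⁻⁴)² = 6.96×10⁻¹⁰
ΔG = RT ln(Qc/Kc) = (8.314 J mol⁻¹ K⁻¹)(298 K) × ln(6.96×10⁻¹⁰/8.4×10⁻⁹)
   = (2.478 kJ/mol)(-2.491) = -6.17 kJ/mol
ΔG < 0, so the forward reaction is spontaneous (proceeds forward).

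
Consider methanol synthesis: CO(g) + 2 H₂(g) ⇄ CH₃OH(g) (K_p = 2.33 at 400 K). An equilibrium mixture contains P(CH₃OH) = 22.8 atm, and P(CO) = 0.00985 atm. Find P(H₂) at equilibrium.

P(H₂) = 31.5 atm

At equilibrium, K_p = P(CH₃OH) / (P(CO)·P(H₂)²) = 2.33.
(22.8) / ((0.00985)·(P(H₂))²) = 2.33
P(H₂)² = 993 ⇒ P(H₂) = 31.5 atm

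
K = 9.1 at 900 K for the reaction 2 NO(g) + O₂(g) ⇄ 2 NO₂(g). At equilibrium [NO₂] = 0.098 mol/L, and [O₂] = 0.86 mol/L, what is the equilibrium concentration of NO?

At equilibrium, K = [NO₂]² / ([NO]²·[O₂]) = 9.1.
(0.098)² / (([NO])²·(0.86)) = 9.1
[NO]² = 0.00123 ⇒ [NO] = 0.035 mol/L

[NO] = 0.035 mol/L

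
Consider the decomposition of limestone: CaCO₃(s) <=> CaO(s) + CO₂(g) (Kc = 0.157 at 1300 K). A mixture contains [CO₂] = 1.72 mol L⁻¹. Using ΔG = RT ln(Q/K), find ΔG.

ΔG = 25.9 kJ/mol

(CaCO₃, CaO are pure solids — omitted from Qc.)
Qc = [CO₂] = 1.72
ΔG = RT ln(Qc/Kc) = (8.314 J mol⁻¹ K⁻¹)(1300 K) × ln(1.72/0.157)
   = (10.81 kJ/mol)(2.394) = 25.9 kJ/mol
ΔG > 0, so the forward reaction is non-spontaneous (proceeds in reverse).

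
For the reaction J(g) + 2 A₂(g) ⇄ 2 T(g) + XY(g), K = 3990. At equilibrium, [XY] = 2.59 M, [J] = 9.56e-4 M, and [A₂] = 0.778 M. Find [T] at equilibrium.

[T] = 0.944 M

At equilibrium, K = [T]²·[XY] / ([J]·[A₂]²) = 3990.
([T])²·(2.59) / ((9.56e-4)·(0.778)²) = 3990
[T]² = 0.891 ⇒ [T] = 0.944 M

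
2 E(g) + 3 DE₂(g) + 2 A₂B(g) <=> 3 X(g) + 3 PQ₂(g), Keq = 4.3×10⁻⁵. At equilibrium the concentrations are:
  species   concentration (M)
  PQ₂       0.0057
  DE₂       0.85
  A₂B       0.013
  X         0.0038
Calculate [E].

[E] = 0.0015 M

At equilibrium, Keq = [X]³·[PQ₂]³ / ([E]²·[DE₂]³·[A₂B]²) = 4.3×10⁻⁵.
(0.0038)³·(0.0057)³ / (([E])²·(0.85)³·(0.013)²) = 4.3×10⁻⁵
[E]² = 2.28×10⁻⁶ ⇒ [E] = 0.0015 M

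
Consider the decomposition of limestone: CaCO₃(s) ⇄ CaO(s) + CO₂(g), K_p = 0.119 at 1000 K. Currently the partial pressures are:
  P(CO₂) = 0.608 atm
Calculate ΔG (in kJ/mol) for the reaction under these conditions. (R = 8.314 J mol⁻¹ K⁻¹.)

ΔG = 13.6 kJ/mol

(CaCO₃, CaO are pure solids — omitted from Q_p.)
Q_p = P(CO₂) = 0.608
ΔG = RT ln(Q_p/K_p) = (8.314 J mol⁻¹ K⁻¹)(1000 K) × ln(0.608/0.119)
   = (8.314 kJ/mol)(1.631) = 13.6 kJ/mol
ΔG > 0, so the forward reaction is non-spontaneous (proceeds in reverse).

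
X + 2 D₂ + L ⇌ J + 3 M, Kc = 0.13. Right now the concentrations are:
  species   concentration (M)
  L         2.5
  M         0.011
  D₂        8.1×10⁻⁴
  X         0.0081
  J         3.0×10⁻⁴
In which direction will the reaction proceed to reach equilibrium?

Qc = [J]·[M]³ / ([X]·[D₂]²·[L]) = (3.0×10⁻⁴)·(0.011)³ / ((0.0081)·(8.1×10⁻⁴)²·(2.5)) = 0.030
Qc = 0.030 < Kc = 0.13, so the forward reaction proceeds.

to the right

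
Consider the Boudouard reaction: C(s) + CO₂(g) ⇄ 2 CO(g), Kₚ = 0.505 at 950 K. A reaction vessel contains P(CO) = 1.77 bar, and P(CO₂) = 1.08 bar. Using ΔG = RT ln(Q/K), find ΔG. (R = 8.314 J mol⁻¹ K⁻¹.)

ΔG = 13.8 kJ/mol

(C is a pure solid — omitted from Qₚ.)
Qₚ = P(CO)² / P(CO₂) = (1.77)² / (1.08) = 2.90
ΔG = RT ln(Qₚ/Kₚ) = (8.314 J mol⁻¹ K⁻¹)(950 K) × ln(2.90/0.505)
   = (7.898 kJ/mol)(1.748) = 13.8 kJ/mol
ΔG > 0, so the forward reaction is non-spontaneous (proceeds in reverse).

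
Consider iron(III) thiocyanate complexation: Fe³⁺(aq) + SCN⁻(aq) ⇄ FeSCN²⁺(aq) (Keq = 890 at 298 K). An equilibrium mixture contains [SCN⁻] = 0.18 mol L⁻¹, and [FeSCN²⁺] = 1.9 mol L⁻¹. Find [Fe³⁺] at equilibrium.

At equilibrium, Keq = [FeSCN²⁺] / ([Fe³⁺]·[SCN⁻]) = 890.
(1.9) / (([Fe³⁺])·(0.18)) = 890
[Fe³⁺] = 0.0119 = 0.012 mol L⁻¹

[Fe³⁺] = 0.012 mol L⁻¹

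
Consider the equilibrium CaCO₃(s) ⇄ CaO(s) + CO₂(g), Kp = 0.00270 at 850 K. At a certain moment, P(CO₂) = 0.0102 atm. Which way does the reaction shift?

(CaCO₃, CaO are pure solids — omitted from Qp.)
Qp = P(CO₂) = 0.0102
Qp = 0.0102 > Kp = 0.00270, so the reverse reaction proceeds.

toward reactants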